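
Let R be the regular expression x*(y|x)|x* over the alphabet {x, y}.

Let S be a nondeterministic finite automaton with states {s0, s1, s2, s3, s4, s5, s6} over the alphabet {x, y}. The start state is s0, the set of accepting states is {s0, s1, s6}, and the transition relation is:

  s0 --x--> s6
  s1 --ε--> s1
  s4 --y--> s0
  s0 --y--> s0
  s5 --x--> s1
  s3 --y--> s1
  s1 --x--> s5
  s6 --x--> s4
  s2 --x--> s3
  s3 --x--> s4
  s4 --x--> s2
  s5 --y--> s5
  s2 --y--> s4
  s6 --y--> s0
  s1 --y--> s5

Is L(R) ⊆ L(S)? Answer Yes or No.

The string xx is in L(R) but not in L(S).
So L(R) ⊄ L(S).

No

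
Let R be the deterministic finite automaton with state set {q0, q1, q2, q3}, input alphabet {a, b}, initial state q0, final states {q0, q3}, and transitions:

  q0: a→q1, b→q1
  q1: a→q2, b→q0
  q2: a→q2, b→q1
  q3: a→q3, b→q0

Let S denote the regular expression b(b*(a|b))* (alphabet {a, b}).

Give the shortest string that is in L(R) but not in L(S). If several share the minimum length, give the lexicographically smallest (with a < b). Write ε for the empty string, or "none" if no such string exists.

The empty string ε is accepted by R but not by S.
Since ε is the unique shortest string, it is the required witness.

ε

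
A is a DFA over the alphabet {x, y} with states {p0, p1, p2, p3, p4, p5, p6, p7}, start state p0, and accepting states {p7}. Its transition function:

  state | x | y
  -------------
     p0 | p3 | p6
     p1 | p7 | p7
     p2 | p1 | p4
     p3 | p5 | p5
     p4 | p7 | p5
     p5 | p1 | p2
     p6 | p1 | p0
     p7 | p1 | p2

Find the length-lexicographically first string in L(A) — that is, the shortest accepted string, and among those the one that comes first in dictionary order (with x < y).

yxx

A breadth-first search from p0 reaches an accepting state first via the path p0 → p6 → p1 → p7 on input yxx.
No string of length < 3 is accepted (BFS exhausts all shorter strings without reaching an accepting state), and yxx is the lexicographically least accepting string of length 3.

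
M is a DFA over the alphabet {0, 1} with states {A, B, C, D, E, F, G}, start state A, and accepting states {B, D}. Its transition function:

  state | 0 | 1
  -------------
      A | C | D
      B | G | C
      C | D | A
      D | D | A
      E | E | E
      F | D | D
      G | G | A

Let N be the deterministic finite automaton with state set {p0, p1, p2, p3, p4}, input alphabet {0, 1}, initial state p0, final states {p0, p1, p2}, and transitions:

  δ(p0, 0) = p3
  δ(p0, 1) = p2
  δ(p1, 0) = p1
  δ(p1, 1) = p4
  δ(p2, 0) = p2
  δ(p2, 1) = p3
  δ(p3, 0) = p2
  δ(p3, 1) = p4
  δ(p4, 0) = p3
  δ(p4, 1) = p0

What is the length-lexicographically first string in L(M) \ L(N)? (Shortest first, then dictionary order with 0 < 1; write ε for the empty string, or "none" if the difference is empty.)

The string 111 is accepted by M but not by N.
No shorter string lies in the difference, and 111 is the lexicographically first length-3 string in L(M) \ L(N).

111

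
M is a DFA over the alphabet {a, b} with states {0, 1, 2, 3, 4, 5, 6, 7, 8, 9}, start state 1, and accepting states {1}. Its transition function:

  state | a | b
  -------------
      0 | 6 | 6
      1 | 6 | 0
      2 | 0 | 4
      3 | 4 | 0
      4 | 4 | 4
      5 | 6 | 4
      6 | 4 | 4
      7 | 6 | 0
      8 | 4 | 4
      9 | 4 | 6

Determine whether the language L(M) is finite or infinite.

finite

The useful states (reachable from 1 and able to reach an accepting state) are {1}.
Restricted to these states the transition graph has no cycle, so every accepting path has bounded length and L is finite.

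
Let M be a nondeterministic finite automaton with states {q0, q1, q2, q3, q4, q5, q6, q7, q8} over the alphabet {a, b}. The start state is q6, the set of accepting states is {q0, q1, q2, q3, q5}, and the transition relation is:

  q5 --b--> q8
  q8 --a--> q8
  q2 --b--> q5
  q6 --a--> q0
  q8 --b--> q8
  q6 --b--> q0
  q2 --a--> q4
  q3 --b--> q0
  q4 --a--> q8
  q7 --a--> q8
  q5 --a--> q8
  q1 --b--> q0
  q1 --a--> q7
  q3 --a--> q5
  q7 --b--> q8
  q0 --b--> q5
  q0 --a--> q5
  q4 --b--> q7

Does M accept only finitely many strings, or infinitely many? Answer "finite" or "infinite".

The useful states (reachable from q6 and able to reach an accepting state) are {q0, q5, q6}.
Restricted to these states the transition graph has no cycle, so every accepting path has bounded length and L is finite.

finite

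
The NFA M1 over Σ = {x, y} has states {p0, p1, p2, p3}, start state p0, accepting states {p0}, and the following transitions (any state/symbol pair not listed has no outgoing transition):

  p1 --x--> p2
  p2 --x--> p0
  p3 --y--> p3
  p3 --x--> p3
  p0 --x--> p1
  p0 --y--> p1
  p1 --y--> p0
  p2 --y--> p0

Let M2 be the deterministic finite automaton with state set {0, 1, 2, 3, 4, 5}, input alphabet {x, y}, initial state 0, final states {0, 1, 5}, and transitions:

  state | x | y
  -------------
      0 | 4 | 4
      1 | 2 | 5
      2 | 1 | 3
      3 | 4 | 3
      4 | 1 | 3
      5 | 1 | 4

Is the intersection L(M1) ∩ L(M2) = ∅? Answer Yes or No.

No

The empty string ε is accepted by both M1 and M2.
Hence L(M1) ∩ L(M2) ≠ ∅.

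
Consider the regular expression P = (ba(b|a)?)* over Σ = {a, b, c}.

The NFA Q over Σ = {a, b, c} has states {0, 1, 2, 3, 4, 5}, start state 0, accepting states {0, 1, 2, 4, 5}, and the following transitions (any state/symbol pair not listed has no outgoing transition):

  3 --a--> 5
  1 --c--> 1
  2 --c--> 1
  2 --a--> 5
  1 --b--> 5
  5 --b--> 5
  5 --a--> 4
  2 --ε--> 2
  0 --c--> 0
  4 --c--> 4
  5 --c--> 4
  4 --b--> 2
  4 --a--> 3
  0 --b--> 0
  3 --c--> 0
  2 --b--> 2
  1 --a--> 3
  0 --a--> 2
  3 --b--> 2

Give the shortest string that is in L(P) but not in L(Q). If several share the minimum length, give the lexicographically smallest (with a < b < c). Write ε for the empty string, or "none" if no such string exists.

The string baabaa is accepted by P but not by Q.
No shorter string lies in the difference, and baabaa is the lexicographically first length-6 string in L(P) \ L(Q).

baabaa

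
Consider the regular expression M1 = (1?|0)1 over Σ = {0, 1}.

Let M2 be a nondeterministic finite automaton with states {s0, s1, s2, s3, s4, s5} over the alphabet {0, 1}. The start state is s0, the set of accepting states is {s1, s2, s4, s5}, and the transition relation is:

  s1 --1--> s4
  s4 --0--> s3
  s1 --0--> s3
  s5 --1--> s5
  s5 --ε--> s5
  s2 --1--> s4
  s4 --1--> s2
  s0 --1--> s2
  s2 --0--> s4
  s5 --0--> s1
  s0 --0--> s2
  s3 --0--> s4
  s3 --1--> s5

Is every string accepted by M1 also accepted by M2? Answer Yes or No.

Yes

Converting the expression M1 to a DFA (subset construction, then merging equivalent states) gives the minimal DFA with states {r0, r1, r2, r3, r4}, start state r0, accepting states {r2, r4} and transitions r0: 0→r1, 1→r2; r1: 0→r3, 1→r4; r2: 0→r3, 1→r4; r3: 0→r3, 1→r3; r4: 0→r3, 1→r3.
Exploring the product automaton M1 × M2 from the start pair (r0, s0), following both machines on each input symbol, reaches 9 state pairs: (r0, s0), (r1, s2), (r2, s2), (r3, s4), (r4, s4), (r3, s3), (r3, s2), (r3, s5), (r3, s1).
M1 accepts in {r2, r4} and M2 accepts in {s1, s2, s4, s5}. The reachable pairs whose M1-component is accepting are (r2, s2), (r4, s4); in each of them the M2-component is accepting too, so the product for L(M1) \ L(M2) (M1-component accepting, M2-component rejecting) has no reachable accepting pair and the difference is empty.
Hence every string in L(M1) is also in L(M2).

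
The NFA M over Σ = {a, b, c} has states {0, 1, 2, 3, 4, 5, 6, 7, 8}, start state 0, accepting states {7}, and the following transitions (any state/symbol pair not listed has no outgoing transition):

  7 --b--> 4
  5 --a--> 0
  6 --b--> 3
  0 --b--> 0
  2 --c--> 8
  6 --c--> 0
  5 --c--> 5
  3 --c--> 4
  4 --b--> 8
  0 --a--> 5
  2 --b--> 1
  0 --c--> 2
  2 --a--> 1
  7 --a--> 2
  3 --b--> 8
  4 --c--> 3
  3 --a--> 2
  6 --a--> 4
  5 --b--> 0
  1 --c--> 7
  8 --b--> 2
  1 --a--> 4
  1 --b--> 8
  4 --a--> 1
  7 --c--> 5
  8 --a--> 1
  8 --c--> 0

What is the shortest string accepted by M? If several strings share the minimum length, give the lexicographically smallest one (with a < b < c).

cac

A breadth-first search from 0 reaches an accepting state first via the path 0 → 2 → 1 → 7 on input cac.
No string of length < 3 is accepted (BFS exhausts all shorter strings without reaching an accepting state), and cac is the lexicographically least accepting string of length 3.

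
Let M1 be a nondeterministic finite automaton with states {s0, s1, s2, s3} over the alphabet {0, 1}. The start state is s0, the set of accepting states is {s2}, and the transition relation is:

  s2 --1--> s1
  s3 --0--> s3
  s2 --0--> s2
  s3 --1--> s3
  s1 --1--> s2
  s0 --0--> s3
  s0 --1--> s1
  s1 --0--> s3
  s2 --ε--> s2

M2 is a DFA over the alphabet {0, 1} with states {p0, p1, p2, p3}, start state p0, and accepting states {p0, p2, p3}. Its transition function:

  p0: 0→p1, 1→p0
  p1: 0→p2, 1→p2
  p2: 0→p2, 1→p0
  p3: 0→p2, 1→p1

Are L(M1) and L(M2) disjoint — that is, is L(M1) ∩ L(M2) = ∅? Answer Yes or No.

The string 11 is accepted by both M1 and M2.
Hence L(M1) ∩ L(M2) ≠ ∅.

No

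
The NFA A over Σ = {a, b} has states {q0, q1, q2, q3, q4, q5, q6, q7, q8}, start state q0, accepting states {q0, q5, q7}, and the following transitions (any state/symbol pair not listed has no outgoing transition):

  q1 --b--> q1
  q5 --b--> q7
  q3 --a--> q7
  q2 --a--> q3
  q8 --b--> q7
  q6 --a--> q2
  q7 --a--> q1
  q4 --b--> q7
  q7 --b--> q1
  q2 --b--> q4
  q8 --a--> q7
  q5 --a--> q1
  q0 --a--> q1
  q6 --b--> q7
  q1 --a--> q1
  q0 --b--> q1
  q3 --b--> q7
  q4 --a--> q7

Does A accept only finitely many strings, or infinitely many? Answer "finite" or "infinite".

finite

The useful states (reachable from q0 and able to reach an accepting state) are {q0}.
Restricted to these states the transition graph has no cycle, so every accepting path has bounded length and L is finite.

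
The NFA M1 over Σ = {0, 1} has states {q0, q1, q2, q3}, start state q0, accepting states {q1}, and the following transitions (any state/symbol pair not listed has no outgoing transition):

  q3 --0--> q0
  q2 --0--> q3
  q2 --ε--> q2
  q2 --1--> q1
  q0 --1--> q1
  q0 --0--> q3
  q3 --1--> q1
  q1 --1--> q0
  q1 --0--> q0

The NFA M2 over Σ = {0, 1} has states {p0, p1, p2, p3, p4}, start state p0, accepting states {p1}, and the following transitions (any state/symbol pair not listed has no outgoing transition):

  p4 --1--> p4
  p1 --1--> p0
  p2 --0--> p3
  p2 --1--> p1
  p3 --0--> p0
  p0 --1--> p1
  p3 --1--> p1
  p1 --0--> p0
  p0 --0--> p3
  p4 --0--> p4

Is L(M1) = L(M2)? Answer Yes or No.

Exploring the product automaton M1 × M2 from the start pair (q0, p0), following both machines on each input symbol, reaches 3 state pairs: (q0, p0), (q3, p3), (q1, p1).
M1 accepts in {q1} and M2 accepts in {p1}. In every reachable pair the two components are either both accepting — (q1, p1) — or both non-accepting, so no string is accepted by exactly one of the machines: L(M1) \ L(M2) and L(M2) \ L(M1) are both empty.
Hence every string is accepted by M1 iff it is accepted by M2, and the two languages coincide.

Yes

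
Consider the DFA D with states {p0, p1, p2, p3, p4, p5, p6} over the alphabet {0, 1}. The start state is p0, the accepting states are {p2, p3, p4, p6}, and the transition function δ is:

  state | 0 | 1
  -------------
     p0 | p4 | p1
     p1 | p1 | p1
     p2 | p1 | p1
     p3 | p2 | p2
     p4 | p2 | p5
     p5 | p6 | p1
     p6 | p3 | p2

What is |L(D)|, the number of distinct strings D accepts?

The useful subgraph on states {p0, p2, p3, p4, p5, p6} is acyclic, so L(D) is finite; the longest accepting path visits 6 useful states, giving maximum string length 5.
Counting accepting paths from p0 by length: 1 of length 1, 1 of length 2, 1 of length 3, 2 of length 4, 2 of length 5. Total 7.

7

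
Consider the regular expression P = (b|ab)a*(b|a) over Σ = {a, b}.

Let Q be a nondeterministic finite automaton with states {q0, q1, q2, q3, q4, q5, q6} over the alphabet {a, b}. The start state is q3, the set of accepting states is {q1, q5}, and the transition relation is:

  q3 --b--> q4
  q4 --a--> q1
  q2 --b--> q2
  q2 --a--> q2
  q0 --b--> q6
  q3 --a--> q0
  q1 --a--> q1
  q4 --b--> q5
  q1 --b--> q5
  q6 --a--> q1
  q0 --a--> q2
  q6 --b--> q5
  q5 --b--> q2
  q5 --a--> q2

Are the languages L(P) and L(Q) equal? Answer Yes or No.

Yes

Converting the expression P to a DFA (subset construction, then merging equivalent states) gives the minimal DFA with states {p0, p1, p2, p3, p4, p5}, start state p0, accepting states {p4, p5} and transitions p0: a→p1, b→p2; p1: a→p3, b→p2; p2: a→p4, b→p5; p3: a→p3, b→p3; p4: a→p4, b→p5; p5: a→p3, b→p3.
Exploring the product automaton P × Q from the start pair (p0, q3), following both machines on each input symbol, reaches 7 state pairs: (p0, q3), (p1, q0), (p2, q4), (p3, q2), (p2, q6), (p4, q1), (p5, q5).
P accepts in {p4, p5} and Q accepts in {q1, q5}. In every reachable pair the two components are either both accepting — (p4, q1), (p5, q5) — or both non-accepting, so no string is accepted by exactly one of the machines: L(P) \ L(Q) and L(Q) \ L(P) are both empty.
Hence every string is accepted by P iff it is accepted by Q, and the two languages coincide.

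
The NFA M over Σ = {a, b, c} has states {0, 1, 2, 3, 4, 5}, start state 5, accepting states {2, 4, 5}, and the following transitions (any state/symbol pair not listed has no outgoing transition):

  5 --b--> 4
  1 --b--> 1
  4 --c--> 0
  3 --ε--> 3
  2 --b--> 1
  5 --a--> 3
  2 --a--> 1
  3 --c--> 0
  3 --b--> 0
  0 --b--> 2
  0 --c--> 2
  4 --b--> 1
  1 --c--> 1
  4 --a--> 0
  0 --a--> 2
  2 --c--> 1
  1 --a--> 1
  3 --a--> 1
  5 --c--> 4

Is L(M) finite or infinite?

The useful states (reachable from 5 and able to reach an accepting state) are {0, 2, 3, 4, 5}.
Restricted to these states the transition graph has no cycle, so every accepting path has bounded length and L is finite.

finite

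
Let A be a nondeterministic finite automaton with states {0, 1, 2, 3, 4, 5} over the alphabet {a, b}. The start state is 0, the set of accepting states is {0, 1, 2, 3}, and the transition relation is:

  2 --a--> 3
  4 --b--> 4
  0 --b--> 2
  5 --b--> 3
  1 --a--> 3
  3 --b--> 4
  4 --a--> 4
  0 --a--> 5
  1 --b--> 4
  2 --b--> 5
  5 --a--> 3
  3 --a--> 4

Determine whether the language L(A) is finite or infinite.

finite

The useful states (reachable from 0 and able to reach an accepting state) are {0, 2, 3, 5}.
Restricted to these states the transition graph has no cycle, so every accepting path has bounded length and L is finite.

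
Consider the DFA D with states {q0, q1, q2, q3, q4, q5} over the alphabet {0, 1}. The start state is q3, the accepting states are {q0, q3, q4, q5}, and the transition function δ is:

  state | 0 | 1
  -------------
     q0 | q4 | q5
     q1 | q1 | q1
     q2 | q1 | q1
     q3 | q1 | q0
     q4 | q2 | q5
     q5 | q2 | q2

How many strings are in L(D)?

The useful subgraph on states {q0, q3, q4, q5} is acyclic, so L(D) is finite; the longest accepting path visits 4 useful states, giving maximum string length 3.
Counting accepting paths from q3 by length: 1 of length 0, 1 of length 1, 2 of length 2, 1 of length 3. Total 5.

5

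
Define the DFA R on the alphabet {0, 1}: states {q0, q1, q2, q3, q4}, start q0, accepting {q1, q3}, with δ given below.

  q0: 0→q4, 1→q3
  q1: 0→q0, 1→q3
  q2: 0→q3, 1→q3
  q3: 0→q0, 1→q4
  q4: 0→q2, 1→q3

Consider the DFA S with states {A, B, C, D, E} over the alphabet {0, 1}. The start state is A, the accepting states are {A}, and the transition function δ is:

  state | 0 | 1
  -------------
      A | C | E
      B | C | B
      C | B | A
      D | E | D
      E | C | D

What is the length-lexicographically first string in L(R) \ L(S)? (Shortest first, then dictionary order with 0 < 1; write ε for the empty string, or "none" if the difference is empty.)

1

The string 1 is accepted by R but not by S.
No shorter string lies in the difference, and 1 is the lexicographically first length-1 string in L(R) \ L(S).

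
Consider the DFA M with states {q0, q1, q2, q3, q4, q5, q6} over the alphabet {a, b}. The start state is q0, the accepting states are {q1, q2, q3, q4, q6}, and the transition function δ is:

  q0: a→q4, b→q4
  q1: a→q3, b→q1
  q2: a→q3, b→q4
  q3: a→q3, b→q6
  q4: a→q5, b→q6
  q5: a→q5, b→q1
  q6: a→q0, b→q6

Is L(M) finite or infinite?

infinite

State q1 is reachable from the start and can reach an accepting state, and it lies on the cycle q1 → q1.
Traversing that cycle any number of times yields accepted strings of unbounded length, so the language is infinite.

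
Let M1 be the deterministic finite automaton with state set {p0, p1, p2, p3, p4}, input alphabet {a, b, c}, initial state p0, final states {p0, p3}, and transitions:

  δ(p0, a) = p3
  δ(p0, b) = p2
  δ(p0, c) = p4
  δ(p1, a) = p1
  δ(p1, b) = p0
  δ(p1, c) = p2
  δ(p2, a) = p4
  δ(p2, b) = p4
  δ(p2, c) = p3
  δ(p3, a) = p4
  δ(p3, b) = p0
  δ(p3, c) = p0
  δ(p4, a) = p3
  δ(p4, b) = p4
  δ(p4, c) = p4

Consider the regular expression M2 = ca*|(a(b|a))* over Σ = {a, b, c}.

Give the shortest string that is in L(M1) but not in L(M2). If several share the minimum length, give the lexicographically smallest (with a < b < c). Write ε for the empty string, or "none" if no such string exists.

The string a is accepted by M1 but not by M2.
No shorter string lies in the difference, and a is the lexicographically first length-1 string in L(M1) \ L(M2).

a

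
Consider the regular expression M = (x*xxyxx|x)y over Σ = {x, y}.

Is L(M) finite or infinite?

The expression contains a Kleene star applied to a subexpression that matches at least one nonempty string, so it matches strings of unbounded length.
Hence L(M) is infinite.

infinite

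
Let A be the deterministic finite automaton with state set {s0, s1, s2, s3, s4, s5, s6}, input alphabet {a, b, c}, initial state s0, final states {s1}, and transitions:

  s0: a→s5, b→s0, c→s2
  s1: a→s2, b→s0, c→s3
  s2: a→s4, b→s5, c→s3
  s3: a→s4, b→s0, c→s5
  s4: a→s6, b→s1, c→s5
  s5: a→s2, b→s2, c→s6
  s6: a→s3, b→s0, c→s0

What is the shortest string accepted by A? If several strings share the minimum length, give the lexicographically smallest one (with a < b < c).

cab

A breadth-first search from s0 reaches an accepting state first via the path s0 → s2 → s4 → s1 on input cab.
No string of length < 3 is accepted (BFS exhausts all shorter strings without reaching an accepting state), and cab is the lexicographically least accepting string of length 3.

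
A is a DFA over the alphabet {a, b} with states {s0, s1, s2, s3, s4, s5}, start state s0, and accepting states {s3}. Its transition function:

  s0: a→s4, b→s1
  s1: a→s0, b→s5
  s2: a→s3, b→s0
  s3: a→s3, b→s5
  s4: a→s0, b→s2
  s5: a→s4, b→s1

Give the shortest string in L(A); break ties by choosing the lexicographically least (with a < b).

A breadth-first search from s0 reaches an accepting state first via the path s0 → s4 → s2 → s3 on input aba.
No string of length < 3 is accepted (BFS exhausts all shorter strings without reaching an accepting state), and aba is the lexicographically least accepting string of length 3.

aba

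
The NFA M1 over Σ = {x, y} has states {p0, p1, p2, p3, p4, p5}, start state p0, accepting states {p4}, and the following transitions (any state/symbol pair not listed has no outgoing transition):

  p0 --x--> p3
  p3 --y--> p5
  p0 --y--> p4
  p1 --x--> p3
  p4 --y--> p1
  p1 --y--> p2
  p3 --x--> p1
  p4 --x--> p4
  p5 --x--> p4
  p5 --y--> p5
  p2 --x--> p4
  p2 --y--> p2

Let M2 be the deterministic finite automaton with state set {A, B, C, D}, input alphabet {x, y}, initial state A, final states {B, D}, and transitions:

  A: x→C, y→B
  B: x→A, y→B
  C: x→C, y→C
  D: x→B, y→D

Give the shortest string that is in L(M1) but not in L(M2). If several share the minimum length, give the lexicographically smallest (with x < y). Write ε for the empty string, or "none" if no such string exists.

The string yx is accepted by M1 but not by M2.
No shorter string lies in the difference, and yx is the lexicographically first length-2 string in L(M1) \ L(M2).

yx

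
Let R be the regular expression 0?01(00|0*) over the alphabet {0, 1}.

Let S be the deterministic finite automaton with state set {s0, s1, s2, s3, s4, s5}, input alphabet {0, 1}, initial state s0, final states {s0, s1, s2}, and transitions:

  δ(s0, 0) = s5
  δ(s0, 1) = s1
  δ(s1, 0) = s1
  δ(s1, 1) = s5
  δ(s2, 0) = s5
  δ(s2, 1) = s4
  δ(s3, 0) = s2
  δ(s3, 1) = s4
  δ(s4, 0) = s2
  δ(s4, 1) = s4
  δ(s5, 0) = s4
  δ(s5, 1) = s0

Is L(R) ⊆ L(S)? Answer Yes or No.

The string 001 is in L(R) but not in L(S).
So L(R) ⊄ L(S).

No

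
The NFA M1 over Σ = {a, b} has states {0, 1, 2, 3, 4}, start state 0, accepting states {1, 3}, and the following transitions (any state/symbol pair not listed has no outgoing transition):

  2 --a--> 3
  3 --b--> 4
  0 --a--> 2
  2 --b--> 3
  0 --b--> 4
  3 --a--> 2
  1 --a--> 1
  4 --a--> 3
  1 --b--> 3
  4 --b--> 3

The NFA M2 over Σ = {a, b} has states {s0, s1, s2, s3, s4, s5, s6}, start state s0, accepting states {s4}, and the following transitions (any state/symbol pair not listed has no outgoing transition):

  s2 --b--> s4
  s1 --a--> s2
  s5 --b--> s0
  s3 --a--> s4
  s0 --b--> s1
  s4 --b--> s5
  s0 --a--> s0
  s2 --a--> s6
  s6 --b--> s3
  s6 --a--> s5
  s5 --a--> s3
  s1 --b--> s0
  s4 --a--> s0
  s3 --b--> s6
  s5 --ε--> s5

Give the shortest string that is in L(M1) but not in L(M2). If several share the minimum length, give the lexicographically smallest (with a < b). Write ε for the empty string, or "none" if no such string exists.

aa

The string aa is accepted by M1 but not by M2.
No shorter string lies in the difference, and aa is the lexicographically first length-2 string in L(M1) \ L(M2).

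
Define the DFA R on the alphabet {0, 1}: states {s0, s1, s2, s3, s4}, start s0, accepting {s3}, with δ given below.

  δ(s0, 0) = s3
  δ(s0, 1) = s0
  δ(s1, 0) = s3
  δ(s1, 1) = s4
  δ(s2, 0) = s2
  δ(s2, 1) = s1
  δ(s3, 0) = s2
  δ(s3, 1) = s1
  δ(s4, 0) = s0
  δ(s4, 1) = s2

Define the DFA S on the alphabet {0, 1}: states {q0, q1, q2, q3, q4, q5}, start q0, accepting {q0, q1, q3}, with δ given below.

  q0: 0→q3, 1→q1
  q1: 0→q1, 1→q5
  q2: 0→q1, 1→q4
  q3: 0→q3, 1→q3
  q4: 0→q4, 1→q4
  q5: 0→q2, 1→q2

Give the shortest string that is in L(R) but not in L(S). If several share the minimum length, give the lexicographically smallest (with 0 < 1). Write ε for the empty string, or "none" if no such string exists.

The string 110 is accepted by R but not by S.
No shorter string lies in the difference, and 110 is the lexicographically first length-3 string in L(R) \ L(S).

110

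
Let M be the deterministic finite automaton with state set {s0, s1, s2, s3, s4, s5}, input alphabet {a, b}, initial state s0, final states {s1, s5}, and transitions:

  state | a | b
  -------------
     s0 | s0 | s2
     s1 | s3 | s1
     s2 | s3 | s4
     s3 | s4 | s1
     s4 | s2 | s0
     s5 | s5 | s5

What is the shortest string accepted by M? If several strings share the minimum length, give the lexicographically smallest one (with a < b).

bab

A breadth-first search from s0 reaches an accepting state first via the path s0 → s2 → s3 → s1 on input bab.
No string of length < 3 is accepted (BFS exhausts all shorter strings without reaching an accepting state), and bab is the lexicographically least accepting string of length 3.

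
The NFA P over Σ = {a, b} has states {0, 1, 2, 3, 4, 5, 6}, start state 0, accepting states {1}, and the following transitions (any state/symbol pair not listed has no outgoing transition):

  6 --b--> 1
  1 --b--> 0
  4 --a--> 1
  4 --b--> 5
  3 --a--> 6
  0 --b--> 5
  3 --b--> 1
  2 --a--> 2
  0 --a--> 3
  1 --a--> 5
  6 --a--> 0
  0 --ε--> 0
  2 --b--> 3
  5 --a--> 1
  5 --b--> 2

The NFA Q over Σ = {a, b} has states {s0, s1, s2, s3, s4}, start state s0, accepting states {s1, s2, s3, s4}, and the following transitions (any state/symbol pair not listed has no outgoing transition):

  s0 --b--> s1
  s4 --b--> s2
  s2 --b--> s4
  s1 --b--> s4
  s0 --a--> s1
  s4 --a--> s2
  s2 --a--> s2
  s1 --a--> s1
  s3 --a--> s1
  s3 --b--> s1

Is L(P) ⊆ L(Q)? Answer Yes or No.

Exploring the product automaton P × Q from the start pair (0, s0), following both machines on each input symbol, reaches 17 state pairs: (0, s0), (3, s1), (5, s1), (6, s1), (1, s4), (1, s1), (2, s4), (0, s1), (5, s2), (0, s2), (0, s4), (2, s2), (3, s2), (5, s4), (1, s2), (3, s4), (6, s2).
P accepts in {1} and Q accepts in {s1, s2, s3, s4}. The reachable pairs whose P-component is accepting are (1, s4), (1, s1), (1, s2); in each of them the Q-component is accepting too, so the product for L(P) \ L(Q) (P-component accepting, Q-component rejecting) has no reachable accepting pair and the difference is empty.
Hence every string in L(P) is also in L(Q).

Yes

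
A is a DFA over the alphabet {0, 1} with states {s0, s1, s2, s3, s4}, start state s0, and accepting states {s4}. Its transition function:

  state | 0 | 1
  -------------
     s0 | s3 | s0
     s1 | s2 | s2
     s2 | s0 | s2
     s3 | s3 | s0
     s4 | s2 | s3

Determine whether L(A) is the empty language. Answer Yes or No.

Yes

The states reachable from the start state are {s0, s3}.
None of the accepting states {s4} is reachable, so no string is accepted and L(A) = ∅.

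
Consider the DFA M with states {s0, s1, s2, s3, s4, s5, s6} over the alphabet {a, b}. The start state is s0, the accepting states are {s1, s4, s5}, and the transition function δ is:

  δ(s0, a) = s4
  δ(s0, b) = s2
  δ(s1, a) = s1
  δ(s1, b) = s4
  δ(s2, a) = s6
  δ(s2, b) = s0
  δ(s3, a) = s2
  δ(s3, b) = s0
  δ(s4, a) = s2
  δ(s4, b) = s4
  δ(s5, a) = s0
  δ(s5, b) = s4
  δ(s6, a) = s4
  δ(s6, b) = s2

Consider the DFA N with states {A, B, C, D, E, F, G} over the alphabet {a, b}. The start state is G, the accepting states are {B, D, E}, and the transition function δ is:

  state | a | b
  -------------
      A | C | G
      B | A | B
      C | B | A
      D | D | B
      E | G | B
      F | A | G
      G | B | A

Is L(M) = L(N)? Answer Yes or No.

Exploring the product automaton M × N from the start pair (s0, G), following both machines on each input symbol, reaches 4 state pairs: (s0, G), (s4, B), (s2, A), (s6, C).
M accepts in {s1, s4, s5} and N accepts in {B, D, E}. In every reachable pair the two components are either both accepting — (s4, B) — or both non-accepting, so no string is accepted by exactly one of the machines: L(M) \ L(N) and L(N) \ L(M) are both empty.
Hence every string is accepted by M iff it is accepted by N, and the two languages coincide.

Yes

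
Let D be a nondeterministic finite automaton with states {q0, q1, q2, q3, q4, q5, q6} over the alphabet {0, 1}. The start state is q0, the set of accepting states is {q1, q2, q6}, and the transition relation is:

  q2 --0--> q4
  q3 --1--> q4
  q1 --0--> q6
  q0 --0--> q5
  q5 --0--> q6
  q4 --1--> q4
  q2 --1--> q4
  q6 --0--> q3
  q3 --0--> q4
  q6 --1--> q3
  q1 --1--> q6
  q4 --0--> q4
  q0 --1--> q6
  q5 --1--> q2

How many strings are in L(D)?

The useful subgraph on states {q0, q2, q5, q6} is acyclic, so L(D) is finite; the longest accepting path visits 3 useful states, giving maximum string length 2.
Counting accepting paths from q0 by length: 1 of length 1, 2 of length 2. Total 3.

3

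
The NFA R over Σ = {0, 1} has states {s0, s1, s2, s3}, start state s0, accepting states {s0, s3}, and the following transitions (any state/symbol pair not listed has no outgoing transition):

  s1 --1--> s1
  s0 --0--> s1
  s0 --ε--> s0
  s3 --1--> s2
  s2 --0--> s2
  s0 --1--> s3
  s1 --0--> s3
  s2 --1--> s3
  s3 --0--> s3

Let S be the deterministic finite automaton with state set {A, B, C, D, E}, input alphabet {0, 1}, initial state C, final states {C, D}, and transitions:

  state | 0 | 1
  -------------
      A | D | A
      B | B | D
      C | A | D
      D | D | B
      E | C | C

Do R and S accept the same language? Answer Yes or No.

Yes

Exploring the product automaton R × S from the start pair (s0, C), following both machines on each input symbol, reaches 4 state pairs: (s0, C), (s1, A), (s3, D), (s2, B).
R accepts in {s0, s3} and S accepts in {C, D}. In every reachable pair the two components are either both accepting — (s0, C), (s3, D) — or both non-accepting, so no string is accepted by exactly one of the machines: L(R) \ L(S) and L(S) \ L(R) are both empty.
Hence every string is accepted by R iff it is accepted by S, and the two languages coincide.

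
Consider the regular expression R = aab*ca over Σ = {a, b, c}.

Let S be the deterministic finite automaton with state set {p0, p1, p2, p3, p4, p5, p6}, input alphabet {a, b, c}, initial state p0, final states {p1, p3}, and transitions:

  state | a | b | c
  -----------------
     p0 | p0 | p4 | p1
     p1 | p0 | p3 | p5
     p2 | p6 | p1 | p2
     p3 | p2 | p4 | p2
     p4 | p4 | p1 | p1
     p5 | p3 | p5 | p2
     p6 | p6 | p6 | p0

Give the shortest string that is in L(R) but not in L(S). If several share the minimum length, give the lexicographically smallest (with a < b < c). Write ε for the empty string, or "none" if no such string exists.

The string aaca is accepted by R but not by S.
No shorter string lies in the difference, and aaca is the lexicographically first length-4 string in L(R) \ L(S).

aaca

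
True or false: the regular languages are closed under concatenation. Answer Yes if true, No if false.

Yes

If R₁ and R₂ are regular expressions for the two languages then R₁R₂ denotes L₁L₂; on automata, add ε-moves from every accepting state of an NFA for L₁ to the start state of an NFA for L₂ and keep only the second machine's accepting states.
So the regular languages are closed under concatenation.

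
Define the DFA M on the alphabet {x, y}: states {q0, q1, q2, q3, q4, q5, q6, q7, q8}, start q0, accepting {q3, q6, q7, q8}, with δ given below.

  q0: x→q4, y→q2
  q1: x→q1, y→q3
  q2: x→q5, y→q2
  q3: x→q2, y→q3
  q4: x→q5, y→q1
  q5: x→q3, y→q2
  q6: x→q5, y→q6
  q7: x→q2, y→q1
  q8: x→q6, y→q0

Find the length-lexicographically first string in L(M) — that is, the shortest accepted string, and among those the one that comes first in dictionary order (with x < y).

xxx

A breadth-first search from q0 reaches an accepting state first via the path q0 → q4 → q5 → q3 on input xxx.
No string of length < 3 is accepted (BFS exhausts all shorter strings without reaching an accepting state), and xxx is the lexicographically least accepting string of length 3.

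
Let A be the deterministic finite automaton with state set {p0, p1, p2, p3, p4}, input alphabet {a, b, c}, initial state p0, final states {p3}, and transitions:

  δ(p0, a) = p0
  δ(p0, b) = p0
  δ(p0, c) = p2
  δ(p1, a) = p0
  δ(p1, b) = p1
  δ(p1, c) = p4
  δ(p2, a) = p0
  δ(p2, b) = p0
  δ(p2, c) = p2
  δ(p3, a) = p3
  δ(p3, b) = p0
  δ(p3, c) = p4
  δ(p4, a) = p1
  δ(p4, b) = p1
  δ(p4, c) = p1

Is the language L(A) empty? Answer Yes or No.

The states reachable from the start state are {p0, p2}.
None of the accepting states {p3} is reachable, so no string is accepted and L(A) = ∅.

Yes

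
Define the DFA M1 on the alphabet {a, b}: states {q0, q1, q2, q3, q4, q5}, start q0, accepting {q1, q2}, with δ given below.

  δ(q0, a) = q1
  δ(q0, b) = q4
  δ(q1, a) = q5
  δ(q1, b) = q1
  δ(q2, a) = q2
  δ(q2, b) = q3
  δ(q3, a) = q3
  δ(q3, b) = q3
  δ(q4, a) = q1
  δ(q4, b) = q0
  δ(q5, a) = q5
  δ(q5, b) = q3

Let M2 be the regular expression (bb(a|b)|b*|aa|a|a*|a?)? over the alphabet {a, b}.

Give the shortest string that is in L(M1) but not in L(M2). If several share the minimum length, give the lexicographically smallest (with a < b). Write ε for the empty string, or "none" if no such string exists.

The string ab is accepted by M1 but not by M2.
No shorter string lies in the difference, and ab is the lexicographically first length-2 string in L(M1) \ L(M2).

ab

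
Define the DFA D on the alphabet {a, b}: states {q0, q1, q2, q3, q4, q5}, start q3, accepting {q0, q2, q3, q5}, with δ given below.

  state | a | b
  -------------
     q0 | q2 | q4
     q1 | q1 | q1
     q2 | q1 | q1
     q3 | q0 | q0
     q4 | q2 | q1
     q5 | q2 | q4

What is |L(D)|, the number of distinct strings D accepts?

The useful subgraph on states {q0, q2, q3, q4} is acyclic, so L(D) is finite; the longest accepting path visits 4 useful states, giving maximum string length 3.
Counting accepting paths from q3 by length: 1 of length 0, 2 of length 1, 2 of length 2, 2 of length 3. Total 7.

7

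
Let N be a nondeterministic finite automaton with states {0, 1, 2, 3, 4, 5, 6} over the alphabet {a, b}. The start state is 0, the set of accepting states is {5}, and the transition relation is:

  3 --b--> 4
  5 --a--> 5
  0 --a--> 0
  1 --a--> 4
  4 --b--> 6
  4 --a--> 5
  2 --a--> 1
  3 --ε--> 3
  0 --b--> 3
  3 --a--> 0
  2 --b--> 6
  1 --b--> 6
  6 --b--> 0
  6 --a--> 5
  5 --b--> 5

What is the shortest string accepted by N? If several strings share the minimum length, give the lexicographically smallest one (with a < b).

A breadth-first search from 0 reaches an accepting state first via the path 0 → 3 → 4 → 5 on input bba.
No string of length < 3 is accepted (BFS exhausts all shorter strings without reaching an accepting state), and bba is the lexicographically least accepting string of length 3.

bba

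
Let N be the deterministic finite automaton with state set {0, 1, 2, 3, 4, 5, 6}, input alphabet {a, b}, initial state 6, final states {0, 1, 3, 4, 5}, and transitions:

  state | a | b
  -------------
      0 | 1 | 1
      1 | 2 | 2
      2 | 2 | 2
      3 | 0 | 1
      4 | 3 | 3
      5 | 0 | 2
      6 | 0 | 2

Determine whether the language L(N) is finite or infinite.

The useful states (reachable from 6 and able to reach an accepting state) are {0, 1, 6}.
Restricted to these states the transition graph has no cycle, so every accepting path has bounded length and L is finite.

finite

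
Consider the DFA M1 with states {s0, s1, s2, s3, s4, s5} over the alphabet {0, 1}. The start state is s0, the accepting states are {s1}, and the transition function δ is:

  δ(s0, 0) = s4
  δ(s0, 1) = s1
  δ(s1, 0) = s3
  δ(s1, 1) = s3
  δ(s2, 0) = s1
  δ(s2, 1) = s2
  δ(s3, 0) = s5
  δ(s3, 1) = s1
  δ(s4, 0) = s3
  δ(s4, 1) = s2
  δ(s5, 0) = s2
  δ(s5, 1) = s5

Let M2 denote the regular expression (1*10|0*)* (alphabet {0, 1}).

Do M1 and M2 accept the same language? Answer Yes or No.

No

The string 1 is accepted by M1 but rejected by M2.
So L(M1) ≠ L(M2).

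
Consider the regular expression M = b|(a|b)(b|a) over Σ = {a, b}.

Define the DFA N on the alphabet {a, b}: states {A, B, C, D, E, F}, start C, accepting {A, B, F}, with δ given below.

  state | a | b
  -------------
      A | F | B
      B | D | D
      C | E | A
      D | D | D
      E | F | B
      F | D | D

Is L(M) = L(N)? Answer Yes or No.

Yes

Converting the expression M to a DFA (subset construction, then merging equivalent states) gives the minimal DFA with states {m0, m1, m2, m3, m4}, start state m0, accepting states {m2, m3} and transitions m0: a→m1, b→m2; m1: a→m3, b→m3; m2: a→m3, b→m3; m3: a→m4, b→m4; m4: a→m4, b→m4.
Exploring the product automaton M × N from the start pair (m0, C), following both machines on each input symbol, reaches 6 state pairs: (m0, C), (m1, E), (m2, A), (m3, F), (m3, B), (m4, D).
M accepts in {m2, m3} and N accepts in {A, B, F}. In every reachable pair the two components are either both accepting — (m2, A), (m3, F), (m3, B) — or both non-accepting, so no string is accepted by exactly one of the machines: L(M) \ L(N) and L(N) \ L(M) are both empty.
Hence every string is accepted by M iff it is accepted by N, and the two languages coincide.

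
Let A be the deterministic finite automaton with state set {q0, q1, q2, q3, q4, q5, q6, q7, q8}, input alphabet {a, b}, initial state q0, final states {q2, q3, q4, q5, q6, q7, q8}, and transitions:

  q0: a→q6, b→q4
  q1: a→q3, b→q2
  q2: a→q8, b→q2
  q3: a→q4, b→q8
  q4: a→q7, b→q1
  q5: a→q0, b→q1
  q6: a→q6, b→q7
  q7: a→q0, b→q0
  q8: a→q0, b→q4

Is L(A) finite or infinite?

State q0 is reachable from the start and can reach an accepting state, and it lies on the cycle q0 → q4 → q1 → q2 → q8 → q0.
Traversing that cycle any number of times yields accepted strings of unbounded length, so the language is infinite.

infinite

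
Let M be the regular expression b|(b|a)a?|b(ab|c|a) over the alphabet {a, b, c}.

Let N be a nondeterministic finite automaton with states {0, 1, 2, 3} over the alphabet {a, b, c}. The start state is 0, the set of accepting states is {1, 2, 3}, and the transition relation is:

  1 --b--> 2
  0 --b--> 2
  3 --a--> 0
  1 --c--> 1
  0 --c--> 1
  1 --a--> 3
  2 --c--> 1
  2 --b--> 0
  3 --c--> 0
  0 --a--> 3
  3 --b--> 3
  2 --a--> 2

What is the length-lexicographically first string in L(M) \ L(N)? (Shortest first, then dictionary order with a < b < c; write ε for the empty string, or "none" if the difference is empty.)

aa

The string aa is accepted by M but not by N.
No shorter string lies in the difference, and aa is the lexicographically first length-2 string in L(M) \ L(N).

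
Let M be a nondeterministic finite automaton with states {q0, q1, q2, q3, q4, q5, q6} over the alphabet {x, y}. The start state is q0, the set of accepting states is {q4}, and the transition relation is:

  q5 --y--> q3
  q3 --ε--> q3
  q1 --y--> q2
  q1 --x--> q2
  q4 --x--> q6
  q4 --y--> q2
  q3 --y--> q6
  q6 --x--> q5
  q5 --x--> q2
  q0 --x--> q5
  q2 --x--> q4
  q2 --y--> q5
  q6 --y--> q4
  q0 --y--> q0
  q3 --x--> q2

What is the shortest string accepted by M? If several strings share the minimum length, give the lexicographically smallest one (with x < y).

xxx

A breadth-first search from q0 reaches an accepting state first via the path q0 → q5 → q2 → q4 on input xxx.
No string of length < 3 is accepted (BFS exhausts all shorter strings without reaching an accepting state), and xxx is the lexicographically least accepting string of length 3.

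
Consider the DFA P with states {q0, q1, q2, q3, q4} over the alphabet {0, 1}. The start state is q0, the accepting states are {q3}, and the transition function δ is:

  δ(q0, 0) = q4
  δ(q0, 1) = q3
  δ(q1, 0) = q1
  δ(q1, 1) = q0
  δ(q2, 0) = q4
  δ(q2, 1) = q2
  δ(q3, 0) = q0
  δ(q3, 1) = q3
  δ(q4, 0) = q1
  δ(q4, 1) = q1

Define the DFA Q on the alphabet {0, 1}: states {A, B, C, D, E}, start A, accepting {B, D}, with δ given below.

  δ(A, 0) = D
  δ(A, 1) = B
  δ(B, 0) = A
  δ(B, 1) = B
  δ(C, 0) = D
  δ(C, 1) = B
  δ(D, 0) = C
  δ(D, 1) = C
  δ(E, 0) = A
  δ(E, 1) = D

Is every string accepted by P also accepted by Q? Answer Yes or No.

Yes

Exploring the product automaton P × Q from the start pair (q0, A), following both machines on each input symbol, reaches 10 state pairs: (q0, A), (q4, D), (q3, B), (q1, C), (q1, D), (q0, B), (q0, C), (q4, A), (q1, B), (q1, A).
P accepts in {q3} and Q accepts in {B, D}. The reachable pairs whose P-component is accepting are (q3, B); in each of them the Q-component is accepting too, so the product for L(P) \ L(Q) (P-component accepting, Q-component rejecting) has no reachable accepting pair and the difference is empty.
Hence every string in L(P) is also in L(Q).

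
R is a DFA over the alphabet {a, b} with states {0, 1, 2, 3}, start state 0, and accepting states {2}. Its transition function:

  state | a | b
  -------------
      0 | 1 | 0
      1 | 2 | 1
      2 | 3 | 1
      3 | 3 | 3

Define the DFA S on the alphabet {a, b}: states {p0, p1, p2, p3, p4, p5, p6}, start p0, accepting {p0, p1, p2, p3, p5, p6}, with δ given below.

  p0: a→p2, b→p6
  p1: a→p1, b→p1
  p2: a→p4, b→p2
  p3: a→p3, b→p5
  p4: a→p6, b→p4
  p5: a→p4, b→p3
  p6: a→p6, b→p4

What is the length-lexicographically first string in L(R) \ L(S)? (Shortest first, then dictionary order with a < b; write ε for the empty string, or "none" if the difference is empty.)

aa

The string aa is accepted by R but not by S.
No shorter string lies in the difference, and aa is the lexicographically first length-2 string in L(R) \ L(S).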